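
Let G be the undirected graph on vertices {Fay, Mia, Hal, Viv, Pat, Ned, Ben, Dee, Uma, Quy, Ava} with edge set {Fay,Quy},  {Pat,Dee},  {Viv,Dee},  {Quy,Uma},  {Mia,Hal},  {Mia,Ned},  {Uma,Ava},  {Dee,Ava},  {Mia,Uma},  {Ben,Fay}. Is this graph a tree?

|V| = 11, |E| = 10.
It is connected with exactly 10 edges, hence acyclic — it is a tree.

Yes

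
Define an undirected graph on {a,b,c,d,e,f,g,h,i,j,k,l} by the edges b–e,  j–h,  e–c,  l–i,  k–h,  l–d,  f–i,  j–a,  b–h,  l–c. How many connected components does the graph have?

Component: {g}
Component: {a, b, c, d, e, f, h, i, j, k, l}

2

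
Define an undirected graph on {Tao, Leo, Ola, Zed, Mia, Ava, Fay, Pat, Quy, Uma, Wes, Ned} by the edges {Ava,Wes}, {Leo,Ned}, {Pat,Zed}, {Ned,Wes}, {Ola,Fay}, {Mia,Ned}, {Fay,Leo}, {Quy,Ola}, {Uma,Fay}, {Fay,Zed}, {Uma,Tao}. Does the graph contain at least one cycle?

The graph has 12 vertices, 11 edges, and 1 connected component.
Since 11 = 12 - 1, the graph is a forest and contains no cycle.

No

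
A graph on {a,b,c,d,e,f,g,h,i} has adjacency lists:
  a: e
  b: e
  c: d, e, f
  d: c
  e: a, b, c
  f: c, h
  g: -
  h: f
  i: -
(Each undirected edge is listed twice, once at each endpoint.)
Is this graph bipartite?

Yes

Color {d, e, f, g, i} black and {a, b, c, h} white. No edge joins two same-colored vertices, so the graph is bipartite.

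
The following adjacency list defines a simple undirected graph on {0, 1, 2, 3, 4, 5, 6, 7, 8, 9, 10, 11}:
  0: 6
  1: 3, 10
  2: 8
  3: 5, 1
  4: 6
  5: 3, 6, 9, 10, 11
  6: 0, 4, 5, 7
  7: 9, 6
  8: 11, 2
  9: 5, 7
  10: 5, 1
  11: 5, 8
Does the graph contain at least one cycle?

The graph has 12 vertices, 13 edges, and 1 connected component.
Since 13 > 12 - 1, a cycle must exist; for instance 5-3-1-10-5.

Yes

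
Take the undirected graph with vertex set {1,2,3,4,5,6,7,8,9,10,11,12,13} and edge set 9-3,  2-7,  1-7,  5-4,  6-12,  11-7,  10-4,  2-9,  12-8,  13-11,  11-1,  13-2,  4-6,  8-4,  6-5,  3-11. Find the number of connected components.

Component: {4, 5, 6, 8, 10, 12}
Component: {1, 2, 3, 7, 9, 11, 13}

2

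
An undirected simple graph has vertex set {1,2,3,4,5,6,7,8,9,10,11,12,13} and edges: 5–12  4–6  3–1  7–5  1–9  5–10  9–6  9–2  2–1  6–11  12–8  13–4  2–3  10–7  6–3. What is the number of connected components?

2

Component: {5, 7, 8, 10, 12}
Component: {1, 2, 3, 4, 6, 9, 11, 13}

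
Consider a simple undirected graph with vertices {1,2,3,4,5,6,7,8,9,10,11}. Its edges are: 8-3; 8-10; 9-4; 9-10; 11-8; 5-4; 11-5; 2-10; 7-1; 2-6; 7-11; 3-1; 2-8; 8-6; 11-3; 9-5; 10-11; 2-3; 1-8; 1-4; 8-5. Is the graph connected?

Yes

A breadth-first search from 1 visits 1, 7, 3, 4, 8, 11, 2, 9, 5, 10, 6 — all 11 vertices — so the graph is connected.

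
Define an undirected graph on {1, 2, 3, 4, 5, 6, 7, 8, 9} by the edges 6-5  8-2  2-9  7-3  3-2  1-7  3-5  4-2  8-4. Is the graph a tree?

No

The graph has 9 vertices and 9 edges.
Connected but with 9 > 8 edges, so it has a cycle and is not a tree.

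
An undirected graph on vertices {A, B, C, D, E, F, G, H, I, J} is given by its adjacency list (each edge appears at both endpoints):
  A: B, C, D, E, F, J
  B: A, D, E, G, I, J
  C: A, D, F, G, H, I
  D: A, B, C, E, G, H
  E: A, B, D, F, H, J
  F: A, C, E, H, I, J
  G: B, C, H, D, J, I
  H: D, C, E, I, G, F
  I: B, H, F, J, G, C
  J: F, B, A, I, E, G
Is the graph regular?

Degrees: A:6, B:6, C:6, D:6, E:6, F:6, G:6, H:6, I:6, J:6
All degrees equal 6; the graph is regular.

Yes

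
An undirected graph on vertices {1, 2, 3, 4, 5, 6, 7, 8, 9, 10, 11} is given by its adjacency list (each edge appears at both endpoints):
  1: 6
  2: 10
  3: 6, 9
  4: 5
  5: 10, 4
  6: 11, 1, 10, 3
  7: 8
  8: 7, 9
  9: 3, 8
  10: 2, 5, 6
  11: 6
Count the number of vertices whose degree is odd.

6

Degrees: 1:1, 2:1, 3:2, 4:1, 5:2, 6:4, 7:1, 8:2, 9:2, 10:3, 11:1
Odd-degree vertices: 1, 2, 4, 7, 10, 11.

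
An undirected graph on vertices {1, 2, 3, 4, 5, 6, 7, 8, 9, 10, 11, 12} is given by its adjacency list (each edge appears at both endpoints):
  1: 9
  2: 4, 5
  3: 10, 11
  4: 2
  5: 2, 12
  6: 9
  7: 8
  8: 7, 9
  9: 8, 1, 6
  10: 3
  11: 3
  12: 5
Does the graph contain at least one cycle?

|V| = 12, |E| = 9, number of components = 3.
Since 9 = 12 - 3, the graph is a forest and contains no cycle.

No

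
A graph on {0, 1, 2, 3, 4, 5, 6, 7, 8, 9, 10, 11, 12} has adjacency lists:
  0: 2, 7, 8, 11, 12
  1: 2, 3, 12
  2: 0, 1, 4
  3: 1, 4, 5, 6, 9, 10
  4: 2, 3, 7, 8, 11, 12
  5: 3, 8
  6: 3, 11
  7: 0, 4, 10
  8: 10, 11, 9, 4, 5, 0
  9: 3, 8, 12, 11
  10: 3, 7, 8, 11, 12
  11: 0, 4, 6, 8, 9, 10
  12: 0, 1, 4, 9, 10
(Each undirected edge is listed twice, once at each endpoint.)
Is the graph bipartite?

8-11-9-8 is an odd cycle (length 3), and a bipartite graph can contain only even cycles.

No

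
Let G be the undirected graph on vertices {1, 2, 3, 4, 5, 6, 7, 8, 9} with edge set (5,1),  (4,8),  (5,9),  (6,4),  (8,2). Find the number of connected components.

Component: {3}
Component: {7}
Component: {1, 5, 9}
Component: {2, 4, 6, 8}

4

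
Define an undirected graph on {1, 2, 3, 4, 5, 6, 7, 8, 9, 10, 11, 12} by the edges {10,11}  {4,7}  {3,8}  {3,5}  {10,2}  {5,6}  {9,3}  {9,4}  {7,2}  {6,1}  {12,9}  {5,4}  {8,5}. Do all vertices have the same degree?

Degrees: 1:1, 2:2, 3:3, 4:3, 5:4, 6:2, 7:2, 8:2, 9:3, 10:2, 11:1, 12:1
Degrees are not all equal (e.g. deg(1)=1 but deg(5)=4); not regular.

No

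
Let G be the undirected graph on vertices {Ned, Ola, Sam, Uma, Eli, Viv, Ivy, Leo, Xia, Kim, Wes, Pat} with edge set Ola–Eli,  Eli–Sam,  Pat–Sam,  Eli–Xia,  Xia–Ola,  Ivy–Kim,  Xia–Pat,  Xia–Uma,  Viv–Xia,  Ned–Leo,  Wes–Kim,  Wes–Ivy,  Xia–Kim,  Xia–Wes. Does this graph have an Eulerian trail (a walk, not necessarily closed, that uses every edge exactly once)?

Degrees: Ned:1, Ola:2, Sam:2, Uma:1, Eli:3, Viv:1, Ivy:2, Leo:1, Xia:7, Kim:3, Wes:3, Pat:2
Odd-degree vertices: Ned, Uma, Eli, Viv, Leo, Xia, Kim, Wes (8 total).
An Eulerian trail requires 0 or 2 odd-degree vertices; here there are 8.

No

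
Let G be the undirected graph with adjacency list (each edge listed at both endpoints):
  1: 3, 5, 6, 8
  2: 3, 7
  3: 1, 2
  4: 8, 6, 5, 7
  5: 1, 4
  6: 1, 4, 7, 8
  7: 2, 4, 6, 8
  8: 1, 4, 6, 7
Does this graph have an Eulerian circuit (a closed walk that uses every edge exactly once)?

Yes

Degrees: 1:4, 2:2, 3:2, 4:4, 5:2, 6:4, 7:4, 8:4
All degrees are even and the non-isolated vertices are connected — an Eulerian circuit exists.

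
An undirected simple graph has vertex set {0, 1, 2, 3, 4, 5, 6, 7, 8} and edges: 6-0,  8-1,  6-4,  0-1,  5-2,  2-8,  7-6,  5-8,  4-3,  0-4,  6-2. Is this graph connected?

Yes

Starting from 0 and exploring outward reaches every vertex (0, 6, 4, 1, 2, 7, 3, 8, 5); the graph is connected.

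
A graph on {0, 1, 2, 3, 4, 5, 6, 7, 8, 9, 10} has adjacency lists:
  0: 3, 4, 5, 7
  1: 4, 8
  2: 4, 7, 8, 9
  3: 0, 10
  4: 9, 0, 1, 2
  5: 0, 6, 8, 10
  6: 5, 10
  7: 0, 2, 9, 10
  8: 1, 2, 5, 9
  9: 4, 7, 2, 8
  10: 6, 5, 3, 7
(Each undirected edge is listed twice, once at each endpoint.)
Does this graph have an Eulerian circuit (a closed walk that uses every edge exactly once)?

Degrees: 0:4, 1:2, 2:4, 3:2, 4:4, 5:4, 6:2, 7:4, 8:4, 9:4, 10:4
All degrees are even and the non-isolated vertices are connected — an Eulerian circuit exists.

Yes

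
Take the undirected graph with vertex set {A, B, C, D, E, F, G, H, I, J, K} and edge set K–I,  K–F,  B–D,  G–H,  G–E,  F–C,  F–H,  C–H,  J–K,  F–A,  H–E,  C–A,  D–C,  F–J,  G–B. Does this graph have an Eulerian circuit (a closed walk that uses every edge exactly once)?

Degrees: A:2, B:2, C:4, D:2, E:2, F:5, G:3, H:4, I:1, J:2, K:3
F, G, I, K have odd degree; an Eulerian circuit needs every degree to be even, so none exists.

No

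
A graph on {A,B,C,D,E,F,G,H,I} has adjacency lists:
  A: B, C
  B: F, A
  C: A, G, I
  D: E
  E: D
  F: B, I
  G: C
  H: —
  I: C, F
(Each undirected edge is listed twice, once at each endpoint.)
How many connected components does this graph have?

3

Component: {H}
Component: {D, E}
Component: {A, B, C, F, G, I}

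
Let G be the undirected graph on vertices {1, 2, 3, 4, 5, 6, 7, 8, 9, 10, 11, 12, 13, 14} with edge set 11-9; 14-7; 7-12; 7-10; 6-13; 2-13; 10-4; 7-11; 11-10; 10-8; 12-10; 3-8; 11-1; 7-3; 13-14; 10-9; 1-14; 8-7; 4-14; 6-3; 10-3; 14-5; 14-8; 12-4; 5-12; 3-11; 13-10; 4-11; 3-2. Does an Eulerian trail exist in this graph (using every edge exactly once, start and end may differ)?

Degrees: 1:2, 2:2, 3:6, 4:4, 5:2, 6:2, 7:6, 8:4, 9:2, 10:8, 11:6, 12:4, 13:4, 14:6
Odd-degree vertices: none (0 total).
With 0 odd-degree vertices and all edges in one connected piece, an Eulerian trail exists.

Yes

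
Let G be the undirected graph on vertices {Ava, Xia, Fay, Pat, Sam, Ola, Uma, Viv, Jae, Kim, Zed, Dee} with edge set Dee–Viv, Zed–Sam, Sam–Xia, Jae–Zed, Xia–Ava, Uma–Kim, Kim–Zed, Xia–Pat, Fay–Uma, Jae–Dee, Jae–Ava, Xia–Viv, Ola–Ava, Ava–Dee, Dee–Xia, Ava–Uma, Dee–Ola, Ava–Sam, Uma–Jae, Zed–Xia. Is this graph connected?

Starting from Ava and exploring outward reaches every vertex (Ava, Uma, Jae, Xia, Ola, Dee, Sam, Kim, Fay, Zed, Pat, Viv); the graph is connected.

Yes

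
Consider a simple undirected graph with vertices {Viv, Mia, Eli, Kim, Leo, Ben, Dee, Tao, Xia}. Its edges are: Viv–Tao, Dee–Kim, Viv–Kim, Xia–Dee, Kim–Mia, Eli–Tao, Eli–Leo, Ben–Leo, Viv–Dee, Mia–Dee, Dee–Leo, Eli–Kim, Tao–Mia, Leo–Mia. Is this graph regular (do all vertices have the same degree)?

Degrees: Viv:3, Mia:4, Eli:3, Kim:4, Leo:4, Ben:1, Dee:5, Tao:3, Xia:1
Degrees are not all equal (e.g. deg(Ben)=1 but deg(Dee)=5); not regular.

No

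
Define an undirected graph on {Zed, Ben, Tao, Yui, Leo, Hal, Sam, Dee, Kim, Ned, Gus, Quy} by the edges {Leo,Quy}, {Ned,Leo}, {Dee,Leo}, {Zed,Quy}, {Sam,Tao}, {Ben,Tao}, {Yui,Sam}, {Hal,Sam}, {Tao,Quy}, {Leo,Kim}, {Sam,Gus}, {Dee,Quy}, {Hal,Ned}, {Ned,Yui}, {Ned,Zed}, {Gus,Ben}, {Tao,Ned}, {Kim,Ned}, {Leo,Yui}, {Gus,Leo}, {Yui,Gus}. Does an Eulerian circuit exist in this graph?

Degrees: Zed:2, Ben:2, Tao:4, Yui:4, Leo:6, Hal:2, Sam:4, Dee:2, Kim:2, Ned:6, Gus:4, Quy:4
Every vertex has even degree and the edges form a single connected piece, so an Eulerian circuit exists.

Yes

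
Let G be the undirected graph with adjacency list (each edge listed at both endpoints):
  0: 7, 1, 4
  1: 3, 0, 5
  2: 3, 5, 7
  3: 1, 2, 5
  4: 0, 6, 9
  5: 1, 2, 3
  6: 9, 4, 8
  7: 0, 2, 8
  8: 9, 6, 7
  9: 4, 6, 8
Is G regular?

Degrees: 0:3, 1:3, 2:3, 3:3, 4:3, 5:3, 6:3, 7:3, 8:3, 9:3
Every vertex has degree 3, so the graph is 3-regular.

Yes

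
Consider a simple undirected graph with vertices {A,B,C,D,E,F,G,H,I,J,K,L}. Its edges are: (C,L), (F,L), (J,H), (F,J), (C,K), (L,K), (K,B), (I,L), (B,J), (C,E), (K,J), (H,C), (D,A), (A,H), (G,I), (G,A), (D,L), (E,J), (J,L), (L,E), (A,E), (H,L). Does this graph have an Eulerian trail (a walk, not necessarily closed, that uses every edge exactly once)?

Degrees: A:4, B:2, C:4, D:2, E:4, F:2, G:2, H:4, I:2, J:6, K:4, L:8
Odd-degree vertices: none (0 total).
With 0 odd-degree vertices and all edges in one connected piece, an Eulerian trail exists.

Yes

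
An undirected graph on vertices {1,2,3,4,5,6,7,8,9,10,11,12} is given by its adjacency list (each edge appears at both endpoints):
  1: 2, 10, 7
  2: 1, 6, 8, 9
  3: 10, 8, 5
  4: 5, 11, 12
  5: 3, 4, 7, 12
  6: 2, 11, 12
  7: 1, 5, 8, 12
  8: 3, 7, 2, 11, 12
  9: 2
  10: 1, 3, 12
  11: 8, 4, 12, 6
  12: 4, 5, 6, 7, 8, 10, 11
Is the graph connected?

Starting from 1 and exploring outward reaches every vertex (1, 10, 2, 7, 12, 3, 6, 9, 8, 5, 4, 11); the graph is connected.

Yes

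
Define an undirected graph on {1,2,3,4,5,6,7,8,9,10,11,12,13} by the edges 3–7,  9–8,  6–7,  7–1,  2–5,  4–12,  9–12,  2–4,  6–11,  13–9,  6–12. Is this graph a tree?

The graph has 13 vertices and 11 edges.
It splits into 2 components, so it cannot be a tree.

No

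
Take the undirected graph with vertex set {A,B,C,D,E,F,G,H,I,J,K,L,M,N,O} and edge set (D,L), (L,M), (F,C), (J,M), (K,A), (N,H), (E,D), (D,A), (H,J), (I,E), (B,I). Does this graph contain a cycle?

No

The graph has 15 vertices, 11 edges, and 4 connected components.
A forest on 15 vertices with 4 components has exactly 11 edges, which matches — so no cycle.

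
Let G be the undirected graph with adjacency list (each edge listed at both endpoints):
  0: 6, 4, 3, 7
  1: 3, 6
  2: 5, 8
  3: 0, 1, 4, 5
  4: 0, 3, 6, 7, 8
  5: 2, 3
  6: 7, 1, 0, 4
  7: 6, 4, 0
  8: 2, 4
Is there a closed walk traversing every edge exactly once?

No

Degrees: 0:4, 1:2, 2:2, 3:4, 4:5, 5:2, 6:4, 7:3, 8:2
Vertices with odd degree: 4, 7. An Eulerian circuit requires all degrees even.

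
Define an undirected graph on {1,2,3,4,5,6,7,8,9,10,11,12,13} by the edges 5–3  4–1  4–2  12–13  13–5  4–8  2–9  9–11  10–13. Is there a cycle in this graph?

No

The graph has 13 vertices, 9 edges, and 4 connected components.
A forest on 13 vertices with 4 components has exactly 9 edges, which matches — so no cycle.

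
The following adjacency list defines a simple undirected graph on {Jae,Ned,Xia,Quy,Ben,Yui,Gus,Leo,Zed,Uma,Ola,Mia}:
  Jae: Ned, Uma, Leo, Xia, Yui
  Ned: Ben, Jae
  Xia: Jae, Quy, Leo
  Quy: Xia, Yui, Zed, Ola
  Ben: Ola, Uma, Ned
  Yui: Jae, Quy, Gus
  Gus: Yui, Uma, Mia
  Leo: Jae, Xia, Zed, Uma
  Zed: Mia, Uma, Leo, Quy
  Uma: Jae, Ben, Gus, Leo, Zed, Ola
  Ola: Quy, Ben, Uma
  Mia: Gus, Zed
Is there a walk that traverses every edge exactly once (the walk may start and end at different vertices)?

Degrees: Jae:5, Ned:2, Xia:3, Quy:4, Ben:3, Yui:3, Gus:3, Leo:4, Zed:4, Uma:6, Ola:3, Mia:2
Odd-degree vertices: Jae, Xia, Ben, Yui, Gus, Ola (6 total).
With 6 odd-degree vertices (more than two), no single trail can use every edge.

No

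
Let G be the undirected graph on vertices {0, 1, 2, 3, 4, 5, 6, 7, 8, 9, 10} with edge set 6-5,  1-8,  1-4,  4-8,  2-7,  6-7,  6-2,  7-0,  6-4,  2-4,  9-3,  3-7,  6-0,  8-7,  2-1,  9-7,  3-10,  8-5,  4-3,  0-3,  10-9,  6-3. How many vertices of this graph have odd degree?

Degrees: 0:3, 1:3, 2:4, 3:6, 4:5, 5:2, 6:6, 7:6, 8:4, 9:3, 10:2
Odd-degree vertices: 0, 1, 4, 9.

4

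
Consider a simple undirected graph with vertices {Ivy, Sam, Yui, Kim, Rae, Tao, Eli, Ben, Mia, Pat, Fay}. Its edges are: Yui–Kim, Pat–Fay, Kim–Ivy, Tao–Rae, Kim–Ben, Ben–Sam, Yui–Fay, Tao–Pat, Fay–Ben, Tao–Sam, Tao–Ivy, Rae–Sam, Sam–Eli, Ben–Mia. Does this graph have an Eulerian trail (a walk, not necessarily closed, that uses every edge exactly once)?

Degrees: Ivy:2, Sam:4, Yui:2, Kim:3, Rae:2, Tao:4, Eli:1, Ben:4, Mia:1, Pat:2, Fay:3
Odd-degree vertices: Kim, Eli, Mia, Fay (4 total).
With 4 odd-degree vertices (more than two), no single trail can use every edge.

No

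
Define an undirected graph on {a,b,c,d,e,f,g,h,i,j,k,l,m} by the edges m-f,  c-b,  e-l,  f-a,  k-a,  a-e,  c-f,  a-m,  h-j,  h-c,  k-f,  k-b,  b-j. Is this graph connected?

Component: {d}
Component: {g}
Component: {i}
Component: {a, b, c, e, f, h, j, k, l, m}
No edge joins these 4 groups, so the graph is disconnected.

No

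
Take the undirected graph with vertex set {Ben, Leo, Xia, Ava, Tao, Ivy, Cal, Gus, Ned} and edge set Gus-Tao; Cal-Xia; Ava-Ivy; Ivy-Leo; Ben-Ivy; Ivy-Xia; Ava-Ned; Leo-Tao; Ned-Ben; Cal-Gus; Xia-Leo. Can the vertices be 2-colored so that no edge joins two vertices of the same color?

No

Xia-Leo-Ivy-Xia is an odd cycle (length 3), and a bipartite graph can contain only even cycles.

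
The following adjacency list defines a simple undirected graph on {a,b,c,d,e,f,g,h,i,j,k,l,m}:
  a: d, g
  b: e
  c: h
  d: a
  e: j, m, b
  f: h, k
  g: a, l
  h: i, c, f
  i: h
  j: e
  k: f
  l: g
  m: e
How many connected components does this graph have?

Component: {a, d, g, l}
Component: {b, e, j, m}
Component: {c, f, h, i, k}

3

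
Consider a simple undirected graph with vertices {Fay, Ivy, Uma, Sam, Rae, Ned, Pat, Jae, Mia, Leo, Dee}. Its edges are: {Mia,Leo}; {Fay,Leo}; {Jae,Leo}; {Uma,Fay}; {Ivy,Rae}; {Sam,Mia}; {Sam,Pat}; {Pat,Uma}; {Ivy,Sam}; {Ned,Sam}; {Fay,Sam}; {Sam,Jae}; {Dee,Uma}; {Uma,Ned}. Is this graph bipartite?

Color {Uma, Sam, Rae, Leo} black and {Fay, Ivy, Ned, Pat, Jae, Mia, Dee} white. No edge joins two same-colored vertices, so the graph is bipartite.

Yes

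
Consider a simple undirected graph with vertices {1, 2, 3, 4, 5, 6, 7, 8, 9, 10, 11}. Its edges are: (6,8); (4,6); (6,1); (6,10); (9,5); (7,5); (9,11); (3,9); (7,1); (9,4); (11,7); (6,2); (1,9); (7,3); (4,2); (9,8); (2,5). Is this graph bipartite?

4-2-6-4 is an odd cycle (length 3), and a bipartite graph can contain only even cycles.

No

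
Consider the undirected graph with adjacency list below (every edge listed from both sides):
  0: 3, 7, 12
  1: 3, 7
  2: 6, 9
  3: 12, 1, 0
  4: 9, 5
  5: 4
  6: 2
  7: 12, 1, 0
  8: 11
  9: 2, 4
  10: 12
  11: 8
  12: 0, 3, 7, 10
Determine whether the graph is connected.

No

Component: {8, 11}
Component: {2, 4, 5, 6, 9}
Component: {0, 1, 3, 7, 10, 12}
No edge joins these 3 groups, so the graph is disconnected.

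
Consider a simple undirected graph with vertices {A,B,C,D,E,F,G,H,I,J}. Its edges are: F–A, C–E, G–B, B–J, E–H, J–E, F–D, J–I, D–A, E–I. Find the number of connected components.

2

Component: {A, D, F}
Component: {B, C, E, G, H, I, J}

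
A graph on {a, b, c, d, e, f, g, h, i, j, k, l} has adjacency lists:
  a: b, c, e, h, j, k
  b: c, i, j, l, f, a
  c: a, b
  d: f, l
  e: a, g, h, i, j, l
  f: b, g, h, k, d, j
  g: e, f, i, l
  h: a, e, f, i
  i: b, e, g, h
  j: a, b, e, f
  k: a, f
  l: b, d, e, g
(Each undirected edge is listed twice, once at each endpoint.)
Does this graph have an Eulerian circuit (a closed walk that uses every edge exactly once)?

Yes

Degrees: a:6, b:6, c:2, d:2, e:6, f:6, g:4, h:4, i:4, j:4, k:2, l:4
Every vertex has even degree and the edges form a single connected piece, so an Eulerian circuit exists.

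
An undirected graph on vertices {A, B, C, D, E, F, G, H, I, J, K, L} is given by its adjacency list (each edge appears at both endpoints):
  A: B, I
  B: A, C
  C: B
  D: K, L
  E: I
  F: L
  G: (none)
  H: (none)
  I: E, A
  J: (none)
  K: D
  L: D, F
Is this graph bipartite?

Yes

A valid 2-coloring puts {B, G, H, I, J, K, L} on one side and {A, C, D, E, F} on the other; every edge crosses between the two sides.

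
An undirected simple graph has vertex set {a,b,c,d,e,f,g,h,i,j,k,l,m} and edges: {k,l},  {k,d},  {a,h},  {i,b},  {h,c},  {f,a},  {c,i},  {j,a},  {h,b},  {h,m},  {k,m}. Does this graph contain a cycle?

The graph has 13 vertices, 11 edges, and 3 connected components.
Since 11 > 13 - 3, a cycle must exist; for instance h-c-i-b-h.

Yes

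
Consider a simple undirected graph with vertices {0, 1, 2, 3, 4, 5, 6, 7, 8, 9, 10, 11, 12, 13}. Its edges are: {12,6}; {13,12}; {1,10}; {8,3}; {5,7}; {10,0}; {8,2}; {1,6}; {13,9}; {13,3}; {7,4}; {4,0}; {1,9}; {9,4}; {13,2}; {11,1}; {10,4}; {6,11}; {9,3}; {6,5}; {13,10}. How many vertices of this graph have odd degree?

2

Degrees: 0:2, 1:4, 2:2, 3:3, 4:4, 5:2, 6:4, 7:2, 8:2, 9:4, 10:4, 11:2, 12:2, 13:5
Odd-degree vertices: 3, 13.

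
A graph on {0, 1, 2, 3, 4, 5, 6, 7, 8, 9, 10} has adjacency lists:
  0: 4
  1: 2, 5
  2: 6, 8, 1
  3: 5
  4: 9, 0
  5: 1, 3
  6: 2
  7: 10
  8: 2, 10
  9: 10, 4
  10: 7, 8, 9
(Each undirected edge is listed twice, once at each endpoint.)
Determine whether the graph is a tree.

Yes

The graph has 11 vertices and 10 edges.
It is connected with exactly 10 edges, hence acyclic — it is a tree.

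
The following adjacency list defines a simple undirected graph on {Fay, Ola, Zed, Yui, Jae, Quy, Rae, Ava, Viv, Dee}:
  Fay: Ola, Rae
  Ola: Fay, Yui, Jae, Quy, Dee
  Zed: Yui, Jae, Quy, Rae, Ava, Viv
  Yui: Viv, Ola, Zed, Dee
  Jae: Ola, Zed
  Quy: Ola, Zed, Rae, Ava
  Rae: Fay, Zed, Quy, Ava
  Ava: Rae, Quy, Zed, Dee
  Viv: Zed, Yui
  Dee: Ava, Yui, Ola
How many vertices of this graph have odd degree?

Degrees: Fay:2, Ola:5, Zed:6, Yui:4, Jae:2, Quy:4, Rae:4, Ava:4, Viv:2, Dee:3
Odd-degree vertices: Ola, Dee.

2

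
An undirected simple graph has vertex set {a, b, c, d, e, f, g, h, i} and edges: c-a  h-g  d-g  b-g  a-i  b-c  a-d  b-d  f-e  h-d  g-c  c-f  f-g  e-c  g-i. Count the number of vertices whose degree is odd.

4

Degrees: a:3, b:3, c:5, d:4, e:2, f:3, g:6, h:2, i:2
Odd-degree vertices: a, b, c, f.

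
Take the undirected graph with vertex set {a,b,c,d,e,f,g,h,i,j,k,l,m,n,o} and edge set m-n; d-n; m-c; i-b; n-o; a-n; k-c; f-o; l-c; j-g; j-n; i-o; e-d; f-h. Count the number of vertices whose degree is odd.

10

Degrees: a:1, b:1, c:3, d:2, e:1, f:2, g:1, h:1, i:2, j:2, k:1, l:1, m:2, n:5, o:3
Odd-degree vertices: a, b, c, e, g, h, k, l, n, o.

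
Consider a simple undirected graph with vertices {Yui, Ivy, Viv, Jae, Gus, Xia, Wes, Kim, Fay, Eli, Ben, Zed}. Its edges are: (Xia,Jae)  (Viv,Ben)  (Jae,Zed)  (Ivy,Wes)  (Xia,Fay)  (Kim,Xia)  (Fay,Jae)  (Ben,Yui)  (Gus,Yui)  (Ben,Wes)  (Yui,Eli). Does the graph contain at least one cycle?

The graph has 12 vertices, 11 edges, and 2 connected components.
Since 11 > 12 - 2, a cycle must exist; for instance Jae-Xia-Fay-Jae.

Yes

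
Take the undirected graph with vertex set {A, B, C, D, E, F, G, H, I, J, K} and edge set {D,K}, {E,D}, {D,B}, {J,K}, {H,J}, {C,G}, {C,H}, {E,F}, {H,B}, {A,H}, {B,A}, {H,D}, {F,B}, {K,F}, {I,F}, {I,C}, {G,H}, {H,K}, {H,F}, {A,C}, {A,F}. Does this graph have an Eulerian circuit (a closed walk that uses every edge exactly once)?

Degrees: A:4, B:4, C:4, D:4, E:2, F:6, G:2, H:8, I:2, J:2, K:4
Every vertex has even degree and the edges form a single connected piece, so an Eulerian circuit exists.

Yes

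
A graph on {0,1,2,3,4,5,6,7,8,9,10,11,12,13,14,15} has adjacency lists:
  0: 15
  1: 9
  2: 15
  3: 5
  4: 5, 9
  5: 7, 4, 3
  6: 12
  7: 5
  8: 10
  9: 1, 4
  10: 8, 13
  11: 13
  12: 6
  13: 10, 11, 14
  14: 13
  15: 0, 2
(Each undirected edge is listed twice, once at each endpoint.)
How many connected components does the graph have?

4

Component: {6, 12}
Component: {0, 2, 15}
Component: {8, 10, 11, 13, 14}
Component: {1, 3, 4, 5, 7, 9}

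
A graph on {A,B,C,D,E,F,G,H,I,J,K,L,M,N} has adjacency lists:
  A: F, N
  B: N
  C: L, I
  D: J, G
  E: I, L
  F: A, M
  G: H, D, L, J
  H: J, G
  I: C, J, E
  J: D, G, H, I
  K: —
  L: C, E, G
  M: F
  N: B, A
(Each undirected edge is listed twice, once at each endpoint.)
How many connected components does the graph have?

3

Component: {K}
Component: {A, B, F, M, N}
Component: {C, D, E, G, H, I, J, L}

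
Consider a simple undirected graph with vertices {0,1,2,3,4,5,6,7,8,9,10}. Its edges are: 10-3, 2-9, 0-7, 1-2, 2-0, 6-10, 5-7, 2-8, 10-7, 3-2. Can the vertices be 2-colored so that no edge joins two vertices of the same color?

No

The cycle 7-0-2-3-10-7 has length 5, which is odd, so the graph is not bipartite.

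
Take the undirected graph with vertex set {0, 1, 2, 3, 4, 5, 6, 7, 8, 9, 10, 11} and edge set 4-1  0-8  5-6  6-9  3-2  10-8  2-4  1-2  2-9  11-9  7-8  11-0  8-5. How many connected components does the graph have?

Component: {0, 1, 2, 3, 4, 5, 6, 7, 8, 9, 10, 11}

1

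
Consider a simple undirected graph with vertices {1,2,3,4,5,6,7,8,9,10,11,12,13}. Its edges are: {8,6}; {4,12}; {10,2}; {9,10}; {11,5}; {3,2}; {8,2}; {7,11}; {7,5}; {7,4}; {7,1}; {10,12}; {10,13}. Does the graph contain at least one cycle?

Yes

|V| = 13, |E| = 13, number of components = 1.
Since 13 > 13 - 1, a cycle must exist; for instance 7-11-5-7.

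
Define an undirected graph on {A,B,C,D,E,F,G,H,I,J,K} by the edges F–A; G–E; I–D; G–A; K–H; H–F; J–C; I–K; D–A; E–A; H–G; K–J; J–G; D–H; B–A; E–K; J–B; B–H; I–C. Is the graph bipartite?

No

E-A-G-E is an odd cycle (length 3), and a bipartite graph can contain only even cycles.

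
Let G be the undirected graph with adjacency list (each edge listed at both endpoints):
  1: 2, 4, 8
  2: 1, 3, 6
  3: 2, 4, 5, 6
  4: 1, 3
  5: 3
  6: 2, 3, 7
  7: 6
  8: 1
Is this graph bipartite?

The cycle 6-3-2-6 has length 3, which is odd, so the graph is not bipartite.

No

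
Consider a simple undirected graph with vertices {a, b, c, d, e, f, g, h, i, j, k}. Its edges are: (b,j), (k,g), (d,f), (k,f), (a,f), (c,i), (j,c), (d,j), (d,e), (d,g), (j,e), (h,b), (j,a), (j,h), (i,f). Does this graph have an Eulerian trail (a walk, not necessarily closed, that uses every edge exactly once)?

Yes

Degrees: a:2, b:2, c:2, d:4, e:2, f:4, g:2, h:2, i:2, j:6, k:2
Odd-degree vertices: none (0 total).
With 0 odd-degree vertices and all edges in one connected piece, an Eulerian trail exists.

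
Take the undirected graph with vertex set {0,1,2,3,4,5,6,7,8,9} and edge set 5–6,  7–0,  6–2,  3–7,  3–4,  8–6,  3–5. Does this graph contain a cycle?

No

|V| = 10, |E| = 7, number of components = 3.
A forest on 10 vertices with 3 components has exactly 7 edges, which matches — so no cycle.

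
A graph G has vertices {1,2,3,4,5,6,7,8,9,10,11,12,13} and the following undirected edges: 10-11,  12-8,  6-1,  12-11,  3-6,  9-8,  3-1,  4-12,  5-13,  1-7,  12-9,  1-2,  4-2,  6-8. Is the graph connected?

Component: {5, 13}
Component: {1, 2, 3, 4, 6, 7, 8, 9, 10, 11, 12}
No edge joins these 2 groups, so the graph is disconnected.

No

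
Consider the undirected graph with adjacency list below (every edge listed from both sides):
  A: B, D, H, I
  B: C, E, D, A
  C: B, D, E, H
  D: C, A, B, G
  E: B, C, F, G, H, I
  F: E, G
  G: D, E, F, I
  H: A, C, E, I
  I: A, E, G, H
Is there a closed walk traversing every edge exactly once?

Yes

Degrees: A:4, B:4, C:4, D:4, E:6, F:2, G:4, H:4, I:4
All degrees are even and the non-isolated vertices are connected — an Eulerian circuit exists.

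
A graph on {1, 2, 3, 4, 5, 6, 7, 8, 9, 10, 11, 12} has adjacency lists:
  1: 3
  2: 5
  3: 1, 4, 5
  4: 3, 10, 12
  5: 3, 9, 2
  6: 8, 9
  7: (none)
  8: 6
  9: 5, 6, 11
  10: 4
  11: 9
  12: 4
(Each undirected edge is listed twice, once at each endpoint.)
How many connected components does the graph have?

2

Component: {7}
Component: {1, 2, 3, 4, 5, 6, 8, 9, 10, 11, 12}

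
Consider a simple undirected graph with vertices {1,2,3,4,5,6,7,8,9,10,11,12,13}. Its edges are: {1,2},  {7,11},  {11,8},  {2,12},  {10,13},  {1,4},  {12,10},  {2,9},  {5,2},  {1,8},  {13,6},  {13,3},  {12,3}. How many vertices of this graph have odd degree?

Degrees: 1:3, 2:4, 3:2, 4:1, 5:1, 6:1, 7:1, 8:2, 9:1, 10:2, 11:2, 12:3, 13:3
Odd-degree vertices: 1, 4, 5, 6, 7, 9, 12, 13.

8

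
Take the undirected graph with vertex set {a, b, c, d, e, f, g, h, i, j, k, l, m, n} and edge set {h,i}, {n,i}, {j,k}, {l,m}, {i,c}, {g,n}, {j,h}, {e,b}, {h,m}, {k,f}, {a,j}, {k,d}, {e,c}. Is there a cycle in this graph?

The graph has 14 vertices, 13 edges, and 1 connected component.
A forest on 14 vertices with 1 component has exactly 13 edges, which matches — so no cycle.

No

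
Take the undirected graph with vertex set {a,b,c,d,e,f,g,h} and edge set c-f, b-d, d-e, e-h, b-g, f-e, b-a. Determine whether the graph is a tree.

Yes

|V| = 8, |E| = 7.
It is connected with exactly 7 edges, hence acyclic — it is a tree.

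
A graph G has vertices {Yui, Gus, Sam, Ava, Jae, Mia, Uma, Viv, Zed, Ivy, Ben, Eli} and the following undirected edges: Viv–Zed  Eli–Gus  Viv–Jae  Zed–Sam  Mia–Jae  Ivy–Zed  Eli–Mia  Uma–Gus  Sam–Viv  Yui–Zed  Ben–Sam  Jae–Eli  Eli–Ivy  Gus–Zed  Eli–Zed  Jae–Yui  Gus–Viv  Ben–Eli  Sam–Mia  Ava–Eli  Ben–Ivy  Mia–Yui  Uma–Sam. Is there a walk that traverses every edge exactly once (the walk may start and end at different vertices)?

No

Degrees: Yui:3, Gus:4, Sam:5, Ava:1, Jae:4, Mia:4, Uma:2, Viv:4, Zed:6, Ivy:3, Ben:3, Eli:7
Odd-degree vertices: Yui, Sam, Ava, Ivy, Ben, Eli (6 total).
With 6 odd-degree vertices (more than two), no single trail can use every edge.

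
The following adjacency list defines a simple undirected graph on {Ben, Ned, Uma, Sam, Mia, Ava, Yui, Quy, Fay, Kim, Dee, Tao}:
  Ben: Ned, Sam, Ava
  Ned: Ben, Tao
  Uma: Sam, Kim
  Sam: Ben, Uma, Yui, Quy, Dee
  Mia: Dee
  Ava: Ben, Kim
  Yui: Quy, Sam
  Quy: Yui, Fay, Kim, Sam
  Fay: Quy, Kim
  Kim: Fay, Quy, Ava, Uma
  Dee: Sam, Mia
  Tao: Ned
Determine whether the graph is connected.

Yes

Starting from Ben and exploring outward reaches every vertex (Ben, Sam, Ava, Ned, Yui, Quy, Dee, Uma, Kim, Tao, Fay, Mia); the graph is connected.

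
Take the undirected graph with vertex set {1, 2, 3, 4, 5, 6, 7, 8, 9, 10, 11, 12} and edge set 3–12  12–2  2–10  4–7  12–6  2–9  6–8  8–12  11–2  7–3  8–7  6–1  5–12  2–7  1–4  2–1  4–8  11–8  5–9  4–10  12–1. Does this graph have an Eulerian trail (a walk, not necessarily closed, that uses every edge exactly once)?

Degrees: 1:4, 2:6, 3:2, 4:4, 5:2, 6:3, 7:4, 8:5, 9:2, 10:2, 11:2, 12:6
Odd-degree vertices: 6, 8 (2 total).
The non-isolated vertices are connected and exactly 2 have odd degree, so an Eulerian trail exists (from 6 to 8).

Yes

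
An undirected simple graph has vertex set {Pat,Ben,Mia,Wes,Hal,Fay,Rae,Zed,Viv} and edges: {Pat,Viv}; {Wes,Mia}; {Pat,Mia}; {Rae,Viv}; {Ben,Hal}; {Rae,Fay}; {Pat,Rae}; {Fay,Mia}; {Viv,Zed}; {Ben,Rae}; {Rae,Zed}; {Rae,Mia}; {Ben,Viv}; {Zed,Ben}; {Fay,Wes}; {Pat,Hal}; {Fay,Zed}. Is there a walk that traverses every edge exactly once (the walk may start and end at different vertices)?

Yes

Degrees: Pat:4, Ben:4, Mia:4, Wes:2, Hal:2, Fay:4, Rae:6, Zed:4, Viv:4
Odd-degree vertices: none (0 total).
With 0 odd-degree vertices and all edges in one connected piece, an Eulerian trail exists.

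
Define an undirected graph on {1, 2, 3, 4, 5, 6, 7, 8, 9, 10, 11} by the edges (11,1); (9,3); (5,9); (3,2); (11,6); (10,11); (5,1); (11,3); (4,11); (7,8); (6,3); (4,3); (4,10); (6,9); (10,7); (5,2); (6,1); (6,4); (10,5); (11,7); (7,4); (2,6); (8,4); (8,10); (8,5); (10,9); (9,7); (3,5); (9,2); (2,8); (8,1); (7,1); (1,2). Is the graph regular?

Yes

Degrees: 1:6, 2:6, 3:6, 4:6, 5:6, 6:6, 7:6, 8:6, 9:6, 10:6, 11:6
Every vertex has degree 6, so the graph is 6-regular.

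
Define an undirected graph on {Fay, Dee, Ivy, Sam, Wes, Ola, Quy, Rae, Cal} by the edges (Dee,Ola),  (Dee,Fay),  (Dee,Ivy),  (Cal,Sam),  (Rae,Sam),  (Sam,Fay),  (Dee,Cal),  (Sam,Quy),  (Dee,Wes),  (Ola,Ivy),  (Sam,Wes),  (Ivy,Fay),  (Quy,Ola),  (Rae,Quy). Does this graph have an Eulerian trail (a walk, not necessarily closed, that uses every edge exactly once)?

No

Degrees: Fay:3, Dee:5, Ivy:3, Sam:5, Wes:2, Ola:3, Quy:3, Rae:2, Cal:2
Odd-degree vertices: Fay, Dee, Ivy, Sam, Ola, Quy (6 total).
With 6 odd-degree vertices (more than two), no single trail can use every edge.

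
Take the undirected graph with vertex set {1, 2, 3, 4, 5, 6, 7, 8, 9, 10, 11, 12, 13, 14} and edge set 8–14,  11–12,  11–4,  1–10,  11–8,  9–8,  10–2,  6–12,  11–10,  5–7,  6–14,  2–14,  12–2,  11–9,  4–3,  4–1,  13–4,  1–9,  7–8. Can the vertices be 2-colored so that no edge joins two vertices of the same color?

9-11-8-9 is an odd cycle (length 3), and a bipartite graph can contain only even cycles.

No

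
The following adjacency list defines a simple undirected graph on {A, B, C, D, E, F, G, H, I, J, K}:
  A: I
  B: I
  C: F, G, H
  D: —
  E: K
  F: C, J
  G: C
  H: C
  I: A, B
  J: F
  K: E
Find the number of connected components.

4

Component: {D}
Component: {E, K}
Component: {A, B, I}
Component: {C, F, G, H, J}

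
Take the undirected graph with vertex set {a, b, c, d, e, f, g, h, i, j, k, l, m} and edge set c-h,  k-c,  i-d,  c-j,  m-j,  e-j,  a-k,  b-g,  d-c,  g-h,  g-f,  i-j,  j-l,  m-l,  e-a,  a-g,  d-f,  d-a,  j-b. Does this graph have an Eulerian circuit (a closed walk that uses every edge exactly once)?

Degrees: a:4, b:2, c:4, d:4, e:2, f:2, g:4, h:2, i:2, j:6, k:2, l:2, m:2
Every vertex has even degree and the edges form a single connected piece, so an Eulerian circuit exists.

Yes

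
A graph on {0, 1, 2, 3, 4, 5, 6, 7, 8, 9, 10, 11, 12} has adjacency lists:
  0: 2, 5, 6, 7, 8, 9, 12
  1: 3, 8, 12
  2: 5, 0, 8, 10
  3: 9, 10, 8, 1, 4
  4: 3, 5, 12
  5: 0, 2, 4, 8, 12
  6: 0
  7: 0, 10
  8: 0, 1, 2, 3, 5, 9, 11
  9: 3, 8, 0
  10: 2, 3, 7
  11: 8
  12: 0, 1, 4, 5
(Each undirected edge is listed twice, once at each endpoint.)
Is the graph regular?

Degrees: 0:7, 1:3, 2:4, 3:5, 4:3, 5:5, 6:1, 7:2, 8:7, 9:3, 10:3, 11:1, 12:4
Vertex 6 has degree 1 while 0 has degree 7, so the graph is not regular.

No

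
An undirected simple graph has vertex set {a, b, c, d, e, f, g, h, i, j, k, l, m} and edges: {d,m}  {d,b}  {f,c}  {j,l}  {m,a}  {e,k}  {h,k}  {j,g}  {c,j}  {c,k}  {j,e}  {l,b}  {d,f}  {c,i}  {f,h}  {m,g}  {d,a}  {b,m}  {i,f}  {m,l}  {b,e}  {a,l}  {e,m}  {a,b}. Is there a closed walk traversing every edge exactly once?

No

Degrees: a:4, b:5, c:4, d:4, e:4, f:4, g:2, h:2, i:2, j:4, k:3, l:4, m:6
b, k have odd degree; an Eulerian circuit needs every degree to be even, so none exists.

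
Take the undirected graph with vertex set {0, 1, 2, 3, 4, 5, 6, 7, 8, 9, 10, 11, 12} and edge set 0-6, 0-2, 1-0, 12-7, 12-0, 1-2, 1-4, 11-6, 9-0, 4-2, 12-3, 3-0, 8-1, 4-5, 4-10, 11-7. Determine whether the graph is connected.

Yes

A breadth-first search from 0 visits 0, 2, 9, 6, 12, 1, 3, 4, 11, 7, 8, 10, 5 — all 13 vertices — so the graph is connected.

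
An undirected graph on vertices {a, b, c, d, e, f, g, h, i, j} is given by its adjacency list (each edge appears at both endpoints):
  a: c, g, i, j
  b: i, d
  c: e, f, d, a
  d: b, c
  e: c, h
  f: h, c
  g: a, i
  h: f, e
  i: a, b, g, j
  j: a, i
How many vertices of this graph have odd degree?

Degrees: a:4, b:2, c:4, d:2, e:2, f:2, g:2, h:2, i:4, j:2
Odd-degree vertices: none.

0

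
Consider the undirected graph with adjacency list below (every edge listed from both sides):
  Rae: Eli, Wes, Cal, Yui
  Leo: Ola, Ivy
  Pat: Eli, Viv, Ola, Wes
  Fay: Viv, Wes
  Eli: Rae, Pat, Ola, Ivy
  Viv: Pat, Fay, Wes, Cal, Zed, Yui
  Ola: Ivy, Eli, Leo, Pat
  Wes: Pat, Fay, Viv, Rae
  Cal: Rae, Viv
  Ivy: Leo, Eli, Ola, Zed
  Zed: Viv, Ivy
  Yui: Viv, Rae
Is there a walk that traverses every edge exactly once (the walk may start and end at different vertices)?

Yes

Degrees: Rae:4, Leo:2, Pat:4, Fay:2, Eli:4, Viv:6, Ola:4, Wes:4, Cal:2, Ivy:4, Zed:2, Yui:2
Odd-degree vertices: none (0 total).
The non-isolated vertices are connected and exactly 0 have odd degree, so an Eulerian trail exists.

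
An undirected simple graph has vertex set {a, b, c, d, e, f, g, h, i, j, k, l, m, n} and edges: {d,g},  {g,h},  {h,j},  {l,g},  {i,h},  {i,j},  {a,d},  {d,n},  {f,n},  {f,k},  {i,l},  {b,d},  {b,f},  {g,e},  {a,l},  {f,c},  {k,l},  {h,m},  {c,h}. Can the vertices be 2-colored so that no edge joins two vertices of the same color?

No

The cycle j-i-h-j has length 3, which is odd, so the graph is not bipartite.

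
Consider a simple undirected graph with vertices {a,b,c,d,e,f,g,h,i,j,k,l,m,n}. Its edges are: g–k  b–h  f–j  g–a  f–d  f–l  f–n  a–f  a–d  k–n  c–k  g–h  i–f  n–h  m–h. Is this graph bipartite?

No

f-d-a-f is an odd cycle (length 3), and a bipartite graph can contain only even cycles.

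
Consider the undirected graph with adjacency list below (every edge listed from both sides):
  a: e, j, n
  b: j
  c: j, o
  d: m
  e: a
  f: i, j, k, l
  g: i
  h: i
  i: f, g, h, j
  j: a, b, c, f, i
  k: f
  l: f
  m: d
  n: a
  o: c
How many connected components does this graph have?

2

Component: {d, m}
Component: {a, b, c, e, f, g, h, i, j, k, l, n, o}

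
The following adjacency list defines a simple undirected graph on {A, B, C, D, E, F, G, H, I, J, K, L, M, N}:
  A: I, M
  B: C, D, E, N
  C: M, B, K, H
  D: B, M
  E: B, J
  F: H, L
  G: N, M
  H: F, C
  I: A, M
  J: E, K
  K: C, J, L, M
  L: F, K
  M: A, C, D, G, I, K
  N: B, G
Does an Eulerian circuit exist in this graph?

Degrees: A:2, B:4, C:4, D:2, E:2, F:2, G:2, H:2, I:2, J:2, K:4, L:2, M:6, N:2
Every vertex has even degree and the edges form a single connected piece, so an Eulerian circuit exists.

Yes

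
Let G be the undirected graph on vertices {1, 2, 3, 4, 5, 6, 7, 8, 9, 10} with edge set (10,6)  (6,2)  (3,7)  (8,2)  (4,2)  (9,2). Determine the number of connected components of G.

4

Component: {1}
Component: {5}
Component: {3, 7}
Component: {2, 4, 6, 8, 9, 10}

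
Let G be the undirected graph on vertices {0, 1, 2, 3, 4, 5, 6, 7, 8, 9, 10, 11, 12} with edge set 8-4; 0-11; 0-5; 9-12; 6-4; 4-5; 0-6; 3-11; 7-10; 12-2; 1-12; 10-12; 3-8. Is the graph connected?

No

Component: {1, 2, 7, 9, 10, 12}
Component: {0, 3, 4, 5, 6, 8, 11}
There are 2 separate components, so the graph is not connected.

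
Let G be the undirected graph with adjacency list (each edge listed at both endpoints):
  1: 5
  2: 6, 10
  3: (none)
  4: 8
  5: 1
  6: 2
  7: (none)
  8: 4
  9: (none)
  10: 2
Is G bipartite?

Yes

Color {3, 5, 6, 7, 8, 9, 10} black and {1, 2, 4} white. No edge joins two same-colored vertices, so the graph is bipartite.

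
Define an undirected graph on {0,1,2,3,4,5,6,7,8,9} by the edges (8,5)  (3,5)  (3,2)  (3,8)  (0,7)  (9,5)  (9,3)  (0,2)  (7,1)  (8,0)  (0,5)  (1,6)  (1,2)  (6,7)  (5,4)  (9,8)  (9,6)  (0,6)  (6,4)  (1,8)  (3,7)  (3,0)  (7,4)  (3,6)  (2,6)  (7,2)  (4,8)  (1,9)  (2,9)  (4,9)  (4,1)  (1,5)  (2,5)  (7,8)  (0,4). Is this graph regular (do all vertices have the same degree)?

Yes

Degrees: 0:7, 1:7, 2:7, 3:7, 4:7, 5:7, 6:7, 7:7, 8:7, 9:7
All degrees equal 7; the graph is regular.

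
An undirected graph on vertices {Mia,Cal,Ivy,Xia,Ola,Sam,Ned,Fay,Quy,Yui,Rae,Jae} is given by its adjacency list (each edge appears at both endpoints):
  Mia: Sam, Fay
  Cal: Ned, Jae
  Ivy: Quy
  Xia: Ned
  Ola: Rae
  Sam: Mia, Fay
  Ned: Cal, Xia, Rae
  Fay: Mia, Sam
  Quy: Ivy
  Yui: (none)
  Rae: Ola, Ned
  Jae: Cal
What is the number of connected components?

Component: {Yui}
Component: {Ivy, Quy}
Component: {Mia, Sam, Fay}
Component: {Cal, Xia, Ola, Ned, Rae, Jae}

4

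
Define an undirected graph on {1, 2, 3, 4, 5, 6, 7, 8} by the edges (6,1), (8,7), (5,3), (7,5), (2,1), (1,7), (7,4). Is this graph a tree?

|V| = 8, |E| = 7.
Connected and |E| = |V| - 1, which characterizes a tree.

Yes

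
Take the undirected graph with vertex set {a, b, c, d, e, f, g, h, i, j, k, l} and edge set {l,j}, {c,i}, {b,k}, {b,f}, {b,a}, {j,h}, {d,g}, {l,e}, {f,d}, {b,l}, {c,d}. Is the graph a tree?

The graph has 12 vertices and 11 edges.
It is connected with exactly 11 edges, hence acyclic — it is a tree.

Yes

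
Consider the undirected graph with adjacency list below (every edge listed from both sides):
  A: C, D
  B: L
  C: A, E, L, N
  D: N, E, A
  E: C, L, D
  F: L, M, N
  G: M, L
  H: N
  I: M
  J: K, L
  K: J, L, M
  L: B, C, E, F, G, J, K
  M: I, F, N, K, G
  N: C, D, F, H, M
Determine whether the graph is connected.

A breadth-first search from A visits A, C, D, N, E, L, M, H, F, K, B, G, J, I — all 14 vertices — so the graph is connected.

Yes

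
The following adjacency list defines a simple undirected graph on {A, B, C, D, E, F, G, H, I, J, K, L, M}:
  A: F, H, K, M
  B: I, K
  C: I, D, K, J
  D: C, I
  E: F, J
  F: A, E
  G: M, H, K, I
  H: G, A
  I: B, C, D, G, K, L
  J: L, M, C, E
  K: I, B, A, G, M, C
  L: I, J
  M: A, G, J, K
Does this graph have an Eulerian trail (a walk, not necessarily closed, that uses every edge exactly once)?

Degrees: A:4, B:2, C:4, D:2, E:2, F:2, G:4, H:2, I:6, J:4, K:6, L:2, M:4
Odd-degree vertices: none (0 total).
With 0 odd-degree vertices and all edges in one connected piece, an Eulerian trail exists.

Yes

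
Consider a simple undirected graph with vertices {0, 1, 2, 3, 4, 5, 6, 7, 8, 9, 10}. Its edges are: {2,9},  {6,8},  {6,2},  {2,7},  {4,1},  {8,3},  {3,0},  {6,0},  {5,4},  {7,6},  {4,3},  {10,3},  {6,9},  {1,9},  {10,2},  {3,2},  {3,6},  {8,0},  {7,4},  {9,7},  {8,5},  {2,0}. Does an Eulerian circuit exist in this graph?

Yes

Degrees: 0:4, 1:2, 2:6, 3:6, 4:4, 5:2, 6:6, 7:4, 8:4, 9:4, 10:2
All degrees are even and the non-isolated vertices are connected — an Eulerian circuit exists.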